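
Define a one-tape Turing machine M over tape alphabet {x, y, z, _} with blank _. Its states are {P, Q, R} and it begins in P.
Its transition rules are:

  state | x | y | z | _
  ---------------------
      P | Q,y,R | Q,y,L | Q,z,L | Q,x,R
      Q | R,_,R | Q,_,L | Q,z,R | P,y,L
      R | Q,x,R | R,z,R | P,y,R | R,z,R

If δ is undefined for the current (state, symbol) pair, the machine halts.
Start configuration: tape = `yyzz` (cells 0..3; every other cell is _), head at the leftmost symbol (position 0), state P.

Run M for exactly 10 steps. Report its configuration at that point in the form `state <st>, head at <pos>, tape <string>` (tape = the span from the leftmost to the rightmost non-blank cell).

state Q, head at 2, tape zzzyz

state=P head=0 tape=__[y]yzz   (P,y)→(Q,y,L)
state=Q head=-1 tape=_[_]yyzz   (Q,_)→(P,y,L)
state=P head=-2 tape=[_]yyyzz   (P,_)→(Q,x,R)
state=Q head=-1 tape=x[y]yyzz   (Q,y)→(Q,_,L)
state=Q head=-2 tape=[x]_yyzz   (Q,x)→(R,_,R)
state=R head=-1 tape=_[_]yyzz   (R,_)→(R,z,R)
state=R head=0 tape=_z[y]yzz   (R,y)→(R,z,R)
state=R head=1 tape=_zz[y]zz   (R,y)→(R,z,R)
state=R head=2 tape=_zzz[z]z   (R,z)→(P,y,R)
state=P head=3 tape=_zzzy[z]   (P,z)→(Q,z,L)
state=Q head=2 tape=_zzz[y]z
After 10 steps: state Q, head at 2, tape zzzyz.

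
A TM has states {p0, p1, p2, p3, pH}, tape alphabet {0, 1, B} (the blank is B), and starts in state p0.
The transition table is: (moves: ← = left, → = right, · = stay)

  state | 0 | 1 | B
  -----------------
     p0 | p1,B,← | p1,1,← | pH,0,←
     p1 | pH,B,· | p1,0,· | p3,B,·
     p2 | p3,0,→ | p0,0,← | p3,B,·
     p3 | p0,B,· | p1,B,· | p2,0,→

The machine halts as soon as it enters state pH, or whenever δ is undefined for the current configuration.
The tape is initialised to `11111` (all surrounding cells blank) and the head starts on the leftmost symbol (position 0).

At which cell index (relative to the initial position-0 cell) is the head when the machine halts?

state=p0 head=0 tape=BB[1]1111   (p0,1)→(p1,1,←)
state=p1 head=-1 tape=B[B]11111   (p1,B)→(p3,B,·)
state=p3 head=-1 tape=B[B]11111   (p3,B)→(p2,0,→)
state=p2 head=0 tape=B0[1]1111   (p2,1)→(p0,0,←)
state=p0 head=-1 tape=B[0]01111   (p0,0)→(p1,B,←)
state=p1 head=-2 tape=[B]B01111   (p1,B)→(p3,B,·)
state=p3 head=-2 tape=[B]B01111   (p3,B)→(p2,0,→)
state=p2 head=-1 tape=0[B]01111   (p2,B)→(p3,B,·)
state=p3 head=-1 tape=0[B]01111   (p3,B)→(p2,0,→)
state=p2 head=0 tape=00[0]1111   (p2,0)→(p3,0,→)
state=p3 head=1 tape=000[1]111   (p3,1)→(p1,B,·)
state=p1 head=1 tape=000[B]111   (p1,B)→(p3,B,·)
state=p3 head=1 tape=000[B]111   (p3,B)→(p2,0,→)
state=p2 head=2 tape=0000[1]11   (p2,1)→(p0,0,←)
state=p0 head=1 tape=000[0]011   (p0,0)→(p1,B,←)
state=p1 head=0 tape=00[0]B011   (p1,0)→(pH,B,·)
state=pH head=0 tape=00[B]B011
At halt the head is at cell 0.

0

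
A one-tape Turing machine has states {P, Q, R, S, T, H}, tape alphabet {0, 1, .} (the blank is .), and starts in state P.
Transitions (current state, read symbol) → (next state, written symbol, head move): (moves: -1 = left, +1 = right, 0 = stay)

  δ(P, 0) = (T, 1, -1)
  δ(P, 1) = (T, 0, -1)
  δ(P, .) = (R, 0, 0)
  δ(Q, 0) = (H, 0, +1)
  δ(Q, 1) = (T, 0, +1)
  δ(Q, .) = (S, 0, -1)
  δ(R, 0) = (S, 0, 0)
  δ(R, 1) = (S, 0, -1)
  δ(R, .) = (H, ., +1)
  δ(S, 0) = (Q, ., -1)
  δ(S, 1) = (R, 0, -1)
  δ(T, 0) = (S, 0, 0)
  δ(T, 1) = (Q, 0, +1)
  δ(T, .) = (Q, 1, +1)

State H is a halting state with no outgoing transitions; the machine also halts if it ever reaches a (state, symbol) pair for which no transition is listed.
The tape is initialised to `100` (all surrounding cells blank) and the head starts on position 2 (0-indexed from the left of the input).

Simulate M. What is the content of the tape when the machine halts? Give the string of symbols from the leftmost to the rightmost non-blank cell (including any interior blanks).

state=P head=2 tape=10[0]..   (P,0)→(T,1,-1)
state=T head=1 tape=1[0]1..   (T,0)→(S,0,0)
state=S head=1 tape=1[0]1..   (S,0)→(Q,.,-1)
state=Q head=0 tape=[1].1..   (Q,1)→(T,0,+1)
state=T head=1 tape=0[.]1..   (T,.)→(Q,1,+1)
state=Q head=2 tape=01[1]..   (Q,1)→(T,0,+1)
state=T head=3 tape=010[.].   (T,.)→(Q,1,+1)
state=Q head=4 tape=0101[.]   (Q,.)→(S,0,-1)
state=S head=3 tape=010[1]0   (S,1)→(R,0,-1)
state=R head=2 tape=01[0]00   (R,0)→(S,0,0)
state=S head=2 tape=01[0]00   (S,0)→(Q,.,-1)
state=Q head=1 tape=0[1].00   (Q,1)→(T,0,+1)
state=T head=2 tape=00[.]00   (T,.)→(Q,1,+1)
state=Q head=3 tape=001[0]0   (Q,0)→(H,0,+1)
state=H head=4 tape=0010[0]
The non-blank tape span at halt is 00100.

00100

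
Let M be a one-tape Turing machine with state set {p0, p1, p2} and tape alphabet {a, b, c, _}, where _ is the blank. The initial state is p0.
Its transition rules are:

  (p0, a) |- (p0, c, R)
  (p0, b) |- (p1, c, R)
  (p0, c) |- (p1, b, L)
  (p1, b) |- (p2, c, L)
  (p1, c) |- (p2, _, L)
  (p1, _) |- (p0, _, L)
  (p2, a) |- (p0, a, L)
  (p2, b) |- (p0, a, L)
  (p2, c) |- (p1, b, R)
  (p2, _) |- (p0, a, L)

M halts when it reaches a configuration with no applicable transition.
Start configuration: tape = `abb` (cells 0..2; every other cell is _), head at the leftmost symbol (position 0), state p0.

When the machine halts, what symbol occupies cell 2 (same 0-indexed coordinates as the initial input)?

_

p0 | __[a]bb   read a → write c, move R, go to p0
p0 | __c[b]b   read b → write c, move R, go to p1
p1 | __cc[b]   read b → write c, move L, go to p2
p2 | __c[c]c   read c → write b, move R, go to p1
p1 | __cb[c]   read c → write _, move L, go to p2
p2 | __c[b]_   read b → write a, move L, go to p0
p0 | __[c]a_   read c → write b, move L, go to p1
p1 | _[_]ba_   read _ → write _, move L, go to p0
p0 | [_]_ba_
Cell 2 holds _ when M halts.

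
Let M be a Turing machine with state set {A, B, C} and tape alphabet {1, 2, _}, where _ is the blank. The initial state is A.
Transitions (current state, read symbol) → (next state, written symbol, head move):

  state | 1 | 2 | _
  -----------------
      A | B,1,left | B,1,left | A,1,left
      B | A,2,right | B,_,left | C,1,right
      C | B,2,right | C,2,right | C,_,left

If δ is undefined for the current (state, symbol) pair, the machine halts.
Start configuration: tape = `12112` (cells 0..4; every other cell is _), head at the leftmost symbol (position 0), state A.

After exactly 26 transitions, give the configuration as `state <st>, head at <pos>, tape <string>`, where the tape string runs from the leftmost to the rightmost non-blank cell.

state B, head at -4, tape 11_11112

state=A head=0 tape=____[1]2112   (A,1)→(B,1,left)
state=B head=-1 tape=___[_]12112   (B,_)→(C,1,right)
state=C head=0 tape=___1[1]2112   (C,1)→(B,2,right)
state=B head=1 tape=___12[2]112   (B,2)→(B,_,left)
state=B head=0 tape=___1[2]_112   (B,2)→(B,_,left)
state=B head=-1 tape=___[1]__112   (B,1)→(A,2,right)
state=A head=0 tape=___2[_]_112   (A,_)→(A,1,left)
state=A head=-1 tape=___[2]1_112   (A,2)→(B,1,left)
state=B head=-2 tape=__[_]11_112   (B,_)→(C,1,right)
state=C head=-1 tape=__1[1]1_112   (C,1)→(B,2,right)
state=B head=0 tape=__12[1]_112   (B,1)→(A,2,right)
state=A head=1 tape=__122[_]112   (A,_)→(A,1,left)
state=A head=0 tape=__12[2]1112   (A,2)→(B,1,left)
state=B head=-1 tape=__1[2]11112   (B,2)→(B,_,left)
state=B head=-2 tape=__[1]_11112   (B,1)→(A,2,right)
state=A head=-1 tape=__2[_]11112   (A,_)→(A,1,left)
state=A head=-2 tape=__[2]111112   (A,2)→(B,1,left)
state=B head=-3 tape=_[_]1111112   (B,_)→(C,1,right)
state=C head=-2 tape=_1[1]111112   (C,1)→(B,2,right)
state=B head=-1 tape=_12[1]11112   (B,1)→(A,2,right)
state=A head=0 tape=_122[1]1112   (A,1)→(B,1,left)
state=B head=-1 tape=_12[2]11112   (B,2)→(B,_,left)
state=B head=-2 tape=_1[2]_11112   (B,2)→(B,_,left)
state=B head=-3 tape=_[1]__11112   (B,1)→(A,2,right)
state=A head=-2 tape=_2[_]_11112   (A,_)→(A,1,left)
state=A head=-3 tape=_[2]1_11112   (A,2)→(B,1,left)
state=B head=-4 tape=[_]11_11112
After 26 steps: state B, head at -4, tape 11_11112.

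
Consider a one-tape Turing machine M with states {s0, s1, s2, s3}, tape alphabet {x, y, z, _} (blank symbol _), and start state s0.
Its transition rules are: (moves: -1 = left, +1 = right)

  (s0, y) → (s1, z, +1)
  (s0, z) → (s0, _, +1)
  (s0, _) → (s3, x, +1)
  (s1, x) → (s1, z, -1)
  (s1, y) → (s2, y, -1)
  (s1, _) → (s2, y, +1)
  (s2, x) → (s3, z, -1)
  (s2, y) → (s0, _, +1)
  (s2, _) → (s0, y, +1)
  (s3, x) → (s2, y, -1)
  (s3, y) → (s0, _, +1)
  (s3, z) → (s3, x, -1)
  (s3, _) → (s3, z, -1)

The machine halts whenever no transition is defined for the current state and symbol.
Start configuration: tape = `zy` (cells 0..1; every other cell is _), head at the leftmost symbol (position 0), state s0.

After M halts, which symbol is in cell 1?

s0 | [z]y____   read z → write _, move +1, go to s0
s0 | _[y]____   read y → write z, move +1, go to s1
s1 | _z[_]___   read _ → write y, move +1, go to s2
s2 | _zy[_]__   read _ → write y, move +1, go to s0
s0 | _zyy[_]_   read _ → write x, move +1, go to s3
s3 | _zyyx[_]   read _ → write z, move -1, go to s3
s3 | _zyy[x]z   read x → write y, move -1, go to s2
s2 | _zy[y]yz   read y → write _, move +1, go to s0
s0 | _zy_[y]z   read y → write z, move +1, go to s1
s1 | _zy_z[z]
Cell 1 holds z when M halts.

z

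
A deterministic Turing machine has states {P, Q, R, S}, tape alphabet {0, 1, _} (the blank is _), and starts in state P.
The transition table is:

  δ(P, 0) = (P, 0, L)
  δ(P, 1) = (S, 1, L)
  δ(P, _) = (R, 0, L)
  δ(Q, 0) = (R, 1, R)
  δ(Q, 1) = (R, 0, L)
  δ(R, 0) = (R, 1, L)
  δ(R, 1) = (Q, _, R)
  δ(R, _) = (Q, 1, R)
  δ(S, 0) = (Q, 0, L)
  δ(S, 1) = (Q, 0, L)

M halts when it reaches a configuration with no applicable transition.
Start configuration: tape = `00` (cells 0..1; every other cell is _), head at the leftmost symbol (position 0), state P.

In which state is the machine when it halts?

Q

P | __[0]0__   read 0 → write 0, move L, go to P
P | _[_]00__   read _ → write 0, move L, go to R
R | [_]000__   read _ → write 1, move R, go to Q
Q | 1[0]00__   read 0 → write 1, move R, go to R
R | 11[0]0__   read 0 → write 1, move L, go to R
R | 1[1]10__   read 1 → write _, move R, go to Q
Q | 1_[1]0__   read 1 → write 0, move L, go to R
R | 1[_]00__   read _ → write 1, move R, go to Q
Q | 11[0]0__   read 0 → write 1, move R, go to R
R | 111[0]__   read 0 → write 1, move L, go to R
R | 11[1]1__   read 1 → write _, move R, go to Q
Q | 11_[1]__   read 1 → write 0, move L, go to R
R | 11[_]0__   read _ → write 1, move R, go to Q
Q | 111[0]__   read 0 → write 1, move R, go to R
R | 1111[_]_   read _ → write 1, move R, go to Q
Q | 11111[_]
No transition is defined for (Q, _); M halts in state Q.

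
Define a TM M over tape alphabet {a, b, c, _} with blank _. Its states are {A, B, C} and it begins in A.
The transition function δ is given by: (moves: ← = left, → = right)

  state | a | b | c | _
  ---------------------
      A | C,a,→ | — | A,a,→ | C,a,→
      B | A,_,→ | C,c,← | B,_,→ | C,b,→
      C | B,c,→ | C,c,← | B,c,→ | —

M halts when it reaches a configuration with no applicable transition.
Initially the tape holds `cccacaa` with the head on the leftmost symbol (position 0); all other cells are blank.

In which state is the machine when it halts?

state=A head=0 tape=[c]ccacaa_   (A,c)→(A,a,→)
state=A head=1 tape=a[c]cacaa_   (A,c)→(A,a,→)
state=A head=2 tape=aa[c]acaa_   (A,c)→(A,a,→)
state=A head=3 tape=aaa[a]caa_   (A,a)→(C,a,→)
state=C head=4 tape=aaaa[c]aa_   (C,c)→(B,c,→)
state=B head=5 tape=aaaac[a]a_   (B,a)→(A,_,→)
state=A head=6 tape=aaaac_[a]_   (A,a)→(C,a,→)
state=C head=7 tape=aaaac_a[_]
No transition is defined for (C, _); M halts in state C.

C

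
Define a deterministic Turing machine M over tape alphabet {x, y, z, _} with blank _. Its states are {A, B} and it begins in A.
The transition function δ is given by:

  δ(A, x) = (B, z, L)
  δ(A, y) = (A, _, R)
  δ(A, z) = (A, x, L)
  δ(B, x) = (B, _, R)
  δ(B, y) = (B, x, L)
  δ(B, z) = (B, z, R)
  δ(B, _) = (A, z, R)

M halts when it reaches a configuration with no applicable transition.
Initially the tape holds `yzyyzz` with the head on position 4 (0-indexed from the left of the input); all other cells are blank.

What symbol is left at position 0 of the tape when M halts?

state=A head=4 tape=_yzyy[z]z   (A,z)→(A,x,L)
state=A head=3 tape=_yzy[y]xz   (A,y)→(A,_,R)
state=A head=4 tape=_yzy_[x]z   (A,x)→(B,z,L)
state=B head=3 tape=_yzy[_]zz   (B,_)→(A,z,R)
state=A head=4 tape=_yzyz[z]z   (A,z)→(A,x,L)
state=A head=3 tape=_yzy[z]xz   (A,z)→(A,x,L)
state=A head=2 tape=_yz[y]xxz   (A,y)→(A,_,R)
state=A head=3 tape=_yz_[x]xz   (A,x)→(B,z,L)
state=B head=2 tape=_yz[_]zxz   (B,_)→(A,z,R)
state=A head=3 tape=_yzz[z]xz   (A,z)→(A,x,L)
state=A head=2 tape=_yz[z]xxz   (A,z)→(A,x,L)
state=A head=1 tape=_y[z]xxxz   (A,z)→(A,x,L)
state=A head=0 tape=_[y]xxxxz   (A,y)→(A,_,R)
state=A head=1 tape=__[x]xxxz   (A,x)→(B,z,L)
state=B head=0 tape=_[_]zxxxz   (B,_)→(A,z,R)
state=A head=1 tape=_z[z]xxxz   (A,z)→(A,x,L)
state=A head=0 tape=_[z]xxxxz   (A,z)→(A,x,L)
state=A head=-1 tape=[_]xxxxxz
Cell 0 holds x when M halts.

x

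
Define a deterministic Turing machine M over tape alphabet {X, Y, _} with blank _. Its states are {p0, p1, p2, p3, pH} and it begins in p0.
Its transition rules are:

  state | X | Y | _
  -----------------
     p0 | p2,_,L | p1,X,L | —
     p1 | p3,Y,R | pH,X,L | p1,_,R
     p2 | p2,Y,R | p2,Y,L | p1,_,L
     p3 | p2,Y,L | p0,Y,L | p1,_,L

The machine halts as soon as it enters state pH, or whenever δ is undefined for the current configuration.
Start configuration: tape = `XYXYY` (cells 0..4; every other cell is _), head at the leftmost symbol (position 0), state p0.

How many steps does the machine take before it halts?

p0 | __[X]YXYY   read X → write _, move L, go to p2
p2 | _[_]_YXYY   read _ → write _, move L, go to p1
p1 | [_]__YXYY   read _ → write _, move R, go to p1
p1 | _[_]_YXYY   read _ → write _, move R, go to p1
p1 | __[_]YXYY   read _ → write _, move R, go to p1
p1 | ___[Y]XYY   read Y → write X, move L, go to pH
pH | __[_]XXYY
M halts after 6 transitions.

6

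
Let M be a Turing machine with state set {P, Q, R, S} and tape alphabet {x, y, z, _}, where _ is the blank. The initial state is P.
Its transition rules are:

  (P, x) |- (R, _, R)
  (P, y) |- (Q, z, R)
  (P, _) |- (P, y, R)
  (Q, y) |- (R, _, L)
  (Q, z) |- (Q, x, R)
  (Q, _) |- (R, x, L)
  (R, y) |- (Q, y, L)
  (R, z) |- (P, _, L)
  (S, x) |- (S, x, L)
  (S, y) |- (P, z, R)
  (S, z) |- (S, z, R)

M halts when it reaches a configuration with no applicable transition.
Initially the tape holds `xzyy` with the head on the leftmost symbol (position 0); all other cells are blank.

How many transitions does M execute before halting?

P | _[x]zyy   read x → write _, move R, go to R
R | __[z]yy   read z → write _, move L, go to P
P | _[_]_yy   read _ → write y, move R, go to P
P | _y[_]yy   read _ → write y, move R, go to P
P | _yy[y]y   read y → write z, move R, go to Q
Q | _yyz[y]   read y → write _, move L, go to R
R | _yy[z]_   read z → write _, move L, go to P
P | _y[y]__   read y → write z, move R, go to Q
Q | _yz[_]_   read _ → write x, move L, go to R
R | _y[z]x_   read z → write _, move L, go to P
P | _[y]_x_   read y → write z, move R, go to Q
Q | _z[_]x_   read _ → write x, move L, go to R
R | _[z]xx_   read z → write _, move L, go to P
P | [_]_xx_   read _ → write y, move R, go to P
P | y[_]xx_   read _ → write y, move R, go to P
P | yy[x]x_   read x → write _, move R, go to R
R | yy_[x]_
M halts after 16 transitions.

16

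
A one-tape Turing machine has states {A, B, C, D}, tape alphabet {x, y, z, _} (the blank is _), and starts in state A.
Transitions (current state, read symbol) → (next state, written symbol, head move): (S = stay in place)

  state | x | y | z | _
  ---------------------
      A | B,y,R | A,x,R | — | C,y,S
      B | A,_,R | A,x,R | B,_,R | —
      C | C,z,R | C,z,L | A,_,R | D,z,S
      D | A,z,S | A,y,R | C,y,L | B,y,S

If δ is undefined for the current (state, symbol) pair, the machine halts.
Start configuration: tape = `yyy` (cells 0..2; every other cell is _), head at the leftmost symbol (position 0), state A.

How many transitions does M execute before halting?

A | [y]yy__   read y → write x, move R, go to A
A | x[y]y__   read y → write x, move R, go to A
A | xx[y]__   read y → write x, move R, go to A
A | xxx[_]_   read _ → write y, move S, go to C
C | xxx[y]_   read y → write z, move L, go to C
C | xx[x]z_   read x → write z, move R, go to C
C | xxz[z]_   read z → write _, move R, go to A
A | xxz_[_]   read _ → write y, move S, go to C
C | xxz_[y]   read y → write z, move L, go to C
C | xxz[_]z   read _ → write z, move S, go to D
D | xxz[z]z   read z → write y, move L, go to C
C | xx[z]yz   read z → write _, move R, go to A
A | xx_[y]z   read y → write x, move R, go to A
A | xx_x[z]
M halts after 13 transitions.

13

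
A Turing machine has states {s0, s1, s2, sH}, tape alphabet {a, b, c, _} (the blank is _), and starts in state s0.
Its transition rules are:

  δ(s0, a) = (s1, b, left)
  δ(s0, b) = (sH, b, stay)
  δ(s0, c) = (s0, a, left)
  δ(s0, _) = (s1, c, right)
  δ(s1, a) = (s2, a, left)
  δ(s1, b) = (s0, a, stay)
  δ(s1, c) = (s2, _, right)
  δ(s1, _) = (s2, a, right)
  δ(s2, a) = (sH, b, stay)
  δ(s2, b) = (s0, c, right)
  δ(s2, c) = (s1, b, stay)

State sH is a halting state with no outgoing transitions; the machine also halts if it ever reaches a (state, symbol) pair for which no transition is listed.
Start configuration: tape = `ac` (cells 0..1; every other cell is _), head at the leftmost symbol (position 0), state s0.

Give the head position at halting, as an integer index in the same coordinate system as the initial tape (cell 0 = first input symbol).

state=s0 head=0 tape=__[a]c___   (s0,a)→(s1,b,left)
state=s1 head=-1 tape=_[_]bc___   (s1,_)→(s2,a,right)
state=s2 head=0 tape=_a[b]c___   (s2,b)→(s0,c,right)
state=s0 head=1 tape=_ac[c]___   (s0,c)→(s0,a,left)
state=s0 head=0 tape=_a[c]a___   (s0,c)→(s0,a,left)
state=s0 head=-1 tape=_[a]aa___   (s0,a)→(s1,b,left)
state=s1 head=-2 tape=[_]baa___   (s1,_)→(s2,a,right)
state=s2 head=-1 tape=a[b]aa___   (s2,b)→(s0,c,right)
state=s0 head=0 tape=ac[a]a___   (s0,a)→(s1,b,left)
state=s1 head=-1 tape=a[c]ba___   (s1,c)→(s2,_,right)
state=s2 head=0 tape=a_[b]a___   (s2,b)→(s0,c,right)
state=s0 head=1 tape=a_c[a]___   (s0,a)→(s1,b,left)
state=s1 head=0 tape=a_[c]b___   (s1,c)→(s2,_,right)
state=s2 head=1 tape=a__[b]___   (s2,b)→(s0,c,right)
state=s0 head=2 tape=a__c[_]__   (s0,_)→(s1,c,right)
state=s1 head=3 tape=a__cc[_]_   (s1,_)→(s2,a,right)
state=s2 head=4 tape=a__cca[_]
At halt the head is at cell 4.

4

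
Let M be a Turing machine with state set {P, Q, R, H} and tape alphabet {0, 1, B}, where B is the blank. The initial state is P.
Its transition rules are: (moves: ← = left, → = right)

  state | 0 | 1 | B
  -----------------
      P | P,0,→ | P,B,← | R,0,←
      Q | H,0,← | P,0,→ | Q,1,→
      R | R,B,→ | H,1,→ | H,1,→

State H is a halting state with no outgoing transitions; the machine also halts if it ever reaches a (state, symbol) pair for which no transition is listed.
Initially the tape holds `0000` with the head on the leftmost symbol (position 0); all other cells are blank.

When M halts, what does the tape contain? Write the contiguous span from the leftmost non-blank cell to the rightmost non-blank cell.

000BB1

state=P head=0 tape=[0]000BBB   (P,0)→(P,0,→)
state=P head=1 tape=0[0]00BBB   (P,0)→(P,0,→)
state=P head=2 tape=00[0]0BBB   (P,0)→(P,0,→)
state=P head=3 tape=000[0]BBB   (P,0)→(P,0,→)
state=P head=4 tape=0000[B]BB   (P,B)→(R,0,←)
state=R head=3 tape=000[0]0BB   (R,0)→(R,B,→)
state=R head=4 tape=000B[0]BB   (R,0)→(R,B,→)
state=R head=5 tape=000BB[B]B   (R,B)→(H,1,→)
state=H head=6 tape=000BB1[B]
The non-blank tape span at halt is 000BB1.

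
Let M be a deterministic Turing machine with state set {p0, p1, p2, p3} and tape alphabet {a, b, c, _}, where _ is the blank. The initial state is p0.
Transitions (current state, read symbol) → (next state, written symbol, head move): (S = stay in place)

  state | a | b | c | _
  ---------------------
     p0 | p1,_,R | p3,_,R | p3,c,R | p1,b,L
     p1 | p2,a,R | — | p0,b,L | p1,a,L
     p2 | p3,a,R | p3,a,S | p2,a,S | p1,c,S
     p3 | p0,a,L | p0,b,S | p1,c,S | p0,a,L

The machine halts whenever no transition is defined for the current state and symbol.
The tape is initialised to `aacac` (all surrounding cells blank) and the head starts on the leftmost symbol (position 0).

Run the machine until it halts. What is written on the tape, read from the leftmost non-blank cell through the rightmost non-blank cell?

a_a__b

state=p0 head=0 tape=[a]acac__   (p0,a)→(p1,_,R)
state=p1 head=1 tape=_[a]cac__   (p1,a)→(p2,a,R)
state=p2 head=2 tape=_a[c]ac__   (p2,c)→(p2,a,S)
state=p2 head=2 tape=_a[a]ac__   (p2,a)→(p3,a,R)
state=p3 head=3 tape=_aa[a]c__   (p3,a)→(p0,a,L)
state=p0 head=2 tape=_a[a]ac__   (p0,a)→(p1,_,R)
state=p1 head=3 tape=_a_[a]c__   (p1,a)→(p2,a,R)
state=p2 head=4 tape=_a_a[c]__   (p2,c)→(p2,a,S)
state=p2 head=4 tape=_a_a[a]__   (p2,a)→(p3,a,R)
state=p3 head=5 tape=_a_aa[_]_   (p3,_)→(p0,a,L)
state=p0 head=4 tape=_a_a[a]a_   (p0,a)→(p1,_,R)
state=p1 head=5 tape=_a_a_[a]_   (p1,a)→(p2,a,R)
state=p2 head=6 tape=_a_a_a[_]   (p2,_)→(p1,c,S)
state=p1 head=6 tape=_a_a_a[c]   (p1,c)→(p0,b,L)
state=p0 head=5 tape=_a_a_[a]b   (p0,a)→(p1,_,R)
state=p1 head=6 tape=_a_a__[b]
The non-blank tape span at halt is a_a__b.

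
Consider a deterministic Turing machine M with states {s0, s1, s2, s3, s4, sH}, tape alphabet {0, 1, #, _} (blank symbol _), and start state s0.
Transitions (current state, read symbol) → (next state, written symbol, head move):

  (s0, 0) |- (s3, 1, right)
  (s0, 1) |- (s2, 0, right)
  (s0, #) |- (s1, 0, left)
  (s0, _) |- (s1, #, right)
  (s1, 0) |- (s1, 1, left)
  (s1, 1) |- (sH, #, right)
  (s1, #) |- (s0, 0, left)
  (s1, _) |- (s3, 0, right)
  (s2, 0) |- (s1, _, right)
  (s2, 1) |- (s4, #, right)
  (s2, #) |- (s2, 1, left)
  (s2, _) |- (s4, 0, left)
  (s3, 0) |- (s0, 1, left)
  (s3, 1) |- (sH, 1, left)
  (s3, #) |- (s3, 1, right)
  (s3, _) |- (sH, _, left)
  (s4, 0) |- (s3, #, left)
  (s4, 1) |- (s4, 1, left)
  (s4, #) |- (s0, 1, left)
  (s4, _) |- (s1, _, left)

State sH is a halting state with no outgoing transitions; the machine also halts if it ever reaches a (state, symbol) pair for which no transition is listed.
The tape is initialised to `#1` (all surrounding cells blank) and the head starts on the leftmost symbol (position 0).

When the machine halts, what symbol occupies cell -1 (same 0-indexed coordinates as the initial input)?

state=s0 head=0 tape=_[#]1   (s0,#)→(s1,0,left)
state=s1 head=-1 tape=[_]01   (s1,_)→(s3,0,right)
state=s3 head=0 tape=0[0]1   (s3,0)→(s0,1,left)
state=s0 head=-1 tape=[0]11   (s0,0)→(s3,1,right)
state=s3 head=0 tape=1[1]1   (s3,1)→(sH,1,left)
state=sH head=-1 tape=[1]11
Cell -1 holds 1 when M halts.

1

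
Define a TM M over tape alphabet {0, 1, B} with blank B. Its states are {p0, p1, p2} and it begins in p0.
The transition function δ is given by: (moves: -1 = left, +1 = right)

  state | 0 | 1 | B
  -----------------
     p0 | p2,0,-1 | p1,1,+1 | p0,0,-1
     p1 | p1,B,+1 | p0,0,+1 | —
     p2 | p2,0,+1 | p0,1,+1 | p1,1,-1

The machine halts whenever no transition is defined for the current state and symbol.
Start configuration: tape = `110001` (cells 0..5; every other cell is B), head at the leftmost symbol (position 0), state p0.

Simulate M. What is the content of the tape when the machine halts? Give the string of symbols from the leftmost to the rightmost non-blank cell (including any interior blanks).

p0 | [1]10001BB   read 1 → write 1, move +1, go to p1
p1 | 1[1]0001BB   read 1 → write 0, move +1, go to p0
p0 | 10[0]001BB   read 0 → write 0, move -1, go to p2
p2 | 1[0]0001BB   read 0 → write 0, move +1, go to p2
p2 | 10[0]001BB   read 0 → write 0, move +1, go to p2
p2 | 100[0]01BB   read 0 → write 0, move +1, go to p2
p2 | 1000[0]1BB   read 0 → write 0, move +1, go to p2
p2 | 10000[1]BB   read 1 → write 1, move +1, go to p0
p0 | 100001[B]B   read B → write 0, move -1, go to p0
p0 | 10000[1]0B   read 1 → write 1, move +1, go to p1
p1 | 100001[0]B   read 0 → write B, move +1, go to p1
p1 | 100001B[B]
The non-blank tape span at halt is 100001.

100001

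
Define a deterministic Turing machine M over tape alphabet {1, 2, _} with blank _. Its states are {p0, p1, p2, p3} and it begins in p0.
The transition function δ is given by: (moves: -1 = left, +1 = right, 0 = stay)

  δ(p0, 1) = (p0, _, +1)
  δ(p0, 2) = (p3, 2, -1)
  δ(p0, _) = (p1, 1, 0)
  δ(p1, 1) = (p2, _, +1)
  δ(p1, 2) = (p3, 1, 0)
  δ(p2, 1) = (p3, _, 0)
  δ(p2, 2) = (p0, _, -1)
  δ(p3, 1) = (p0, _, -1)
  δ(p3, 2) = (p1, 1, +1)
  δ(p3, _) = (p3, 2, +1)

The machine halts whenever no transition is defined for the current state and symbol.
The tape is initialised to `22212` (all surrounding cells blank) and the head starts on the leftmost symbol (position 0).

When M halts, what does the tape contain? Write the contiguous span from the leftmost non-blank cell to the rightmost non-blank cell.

2___12

p0 | _[2]2212   read 2 → write 2, move -1, go to p3
p3 | [_]22212   read _ → write 2, move +1, go to p3
p3 | 2[2]2212   read 2 → write 1, move +1, go to p1
p1 | 21[2]212   read 2 → write 1, move 0, go to p3
p3 | 21[1]212   read 1 → write _, move -1, go to p0
p0 | 2[1]_212   read 1 → write _, move +1, go to p0
p0 | 2_[_]212   read _ → write 1, move 0, go to p1
p1 | 2_[1]212   read 1 → write _, move +1, go to p2
p2 | 2__[2]12   read 2 → write _, move -1, go to p0
p0 | 2_[_]_12   read _ → write 1, move 0, go to p1
p1 | 2_[1]_12   read 1 → write _, move +1, go to p2
p2 | 2__[_]12
The non-blank tape span at halt is 2___12.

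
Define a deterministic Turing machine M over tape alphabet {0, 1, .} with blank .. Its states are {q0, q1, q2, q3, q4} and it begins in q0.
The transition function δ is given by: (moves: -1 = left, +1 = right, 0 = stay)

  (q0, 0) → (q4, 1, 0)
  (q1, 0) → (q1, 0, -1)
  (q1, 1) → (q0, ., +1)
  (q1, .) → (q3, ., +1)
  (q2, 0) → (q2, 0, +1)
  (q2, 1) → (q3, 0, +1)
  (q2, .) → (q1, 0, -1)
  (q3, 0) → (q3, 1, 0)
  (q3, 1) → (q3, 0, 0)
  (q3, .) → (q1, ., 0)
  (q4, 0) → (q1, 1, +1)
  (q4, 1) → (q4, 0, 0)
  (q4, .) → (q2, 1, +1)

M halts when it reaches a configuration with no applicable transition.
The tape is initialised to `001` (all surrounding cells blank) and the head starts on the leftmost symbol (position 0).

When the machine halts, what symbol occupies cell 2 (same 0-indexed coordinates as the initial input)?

q0 | [0]01.   read 0 → write 1, move 0, go to q4
q4 | [1]01.   read 1 → write 0, move 0, go to q4
q4 | [0]01.   read 0 → write 1, move +1, go to q1
q1 | 1[0]1.   read 0 → write 0, move -1, go to q1
q1 | [1]01.   read 1 → write ., move +1, go to q0
q0 | .[0]1.   read 0 → write 1, move 0, go to q4
q4 | .[1]1.   read 1 → write 0, move 0, go to q4
q4 | .[0]1.   read 0 → write 1, move +1, go to q1
q1 | .1[1].   read 1 → write ., move +1, go to q0
q0 | .1.[.]
Cell 2 holds . when M halts.

.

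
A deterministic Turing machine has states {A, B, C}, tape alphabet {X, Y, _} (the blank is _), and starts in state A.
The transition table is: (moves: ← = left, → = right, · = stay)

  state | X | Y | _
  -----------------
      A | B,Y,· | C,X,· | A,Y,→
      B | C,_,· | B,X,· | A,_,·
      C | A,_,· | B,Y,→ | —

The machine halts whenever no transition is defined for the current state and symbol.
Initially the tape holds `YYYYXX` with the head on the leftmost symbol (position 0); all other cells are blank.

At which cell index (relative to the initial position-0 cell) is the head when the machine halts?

4

state=A head=0 tape=[Y]YYYXX   (A,Y)→(C,X,·)
state=C head=0 tape=[X]YYYXX   (C,X)→(A,_,·)
state=A head=0 tape=[_]YYYXX   (A,_)→(A,Y,→)
state=A head=1 tape=Y[Y]YYXX   (A,Y)→(C,X,·)
state=C head=1 tape=Y[X]YYXX   (C,X)→(A,_,·)
state=A head=1 tape=Y[_]YYXX   (A,_)→(A,Y,→)
state=A head=2 tape=YY[Y]YXX   (A,Y)→(C,X,·)
state=C head=2 tape=YY[X]YXX   (C,X)→(A,_,·)
state=A head=2 tape=YY[_]YXX   (A,_)→(A,Y,→)
state=A head=3 tape=YYY[Y]XX   (A,Y)→(C,X,·)
state=C head=3 tape=YYY[X]XX   (C,X)→(A,_,·)
state=A head=3 tape=YYY[_]XX   (A,_)→(A,Y,→)
state=A head=4 tape=YYYY[X]X   (A,X)→(B,Y,·)
state=B head=4 tape=YYYY[Y]X   (B,Y)→(B,X,·)
state=B head=4 tape=YYYY[X]X   (B,X)→(C,_,·)
state=C head=4 tape=YYYY[_]X
At halt the head is at cell 4.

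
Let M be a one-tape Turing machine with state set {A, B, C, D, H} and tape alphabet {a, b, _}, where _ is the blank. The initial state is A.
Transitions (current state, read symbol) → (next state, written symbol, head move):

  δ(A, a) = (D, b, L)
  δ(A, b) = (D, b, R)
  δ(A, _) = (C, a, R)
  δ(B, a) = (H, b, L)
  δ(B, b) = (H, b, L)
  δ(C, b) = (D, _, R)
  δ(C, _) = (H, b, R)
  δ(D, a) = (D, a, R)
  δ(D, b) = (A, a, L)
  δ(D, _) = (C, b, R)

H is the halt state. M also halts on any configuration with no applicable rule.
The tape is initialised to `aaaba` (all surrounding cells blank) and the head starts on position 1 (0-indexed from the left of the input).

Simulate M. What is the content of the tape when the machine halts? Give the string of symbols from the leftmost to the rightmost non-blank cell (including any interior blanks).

state=A head=1 tape=_a[a]aba___   (A,a)→(D,b,L)
state=D head=0 tape=_[a]baba___   (D,a)→(D,a,R)
state=D head=1 tape=_a[b]aba___   (D,b)→(A,a,L)
state=A head=0 tape=_[a]aaba___   (A,a)→(D,b,L)
state=D head=-1 tape=[_]baaba___   (D,_)→(C,b,R)
state=C head=0 tape=b[b]aaba___   (C,b)→(D,_,R)
state=D head=1 tape=b_[a]aba___   (D,a)→(D,a,R)
state=D head=2 tape=b_a[a]ba___   (D,a)→(D,a,R)
state=D head=3 tape=b_aa[b]a___   (D,b)→(A,a,L)
state=A head=2 tape=b_a[a]aa___   (A,a)→(D,b,L)
state=D head=1 tape=b_[a]baa___   (D,a)→(D,a,R)
state=D head=2 tape=b_a[b]aa___   (D,b)→(A,a,L)
state=A head=1 tape=b_[a]aaa___   (A,a)→(D,b,L)
state=D head=0 tape=b[_]baaa___   (D,_)→(C,b,R)
state=C head=1 tape=bb[b]aaa___   (C,b)→(D,_,R)
state=D head=2 tape=bb_[a]aa___   (D,a)→(D,a,R)
state=D head=3 tape=bb_a[a]a___   (D,a)→(D,a,R)
state=D head=4 tape=bb_aa[a]___   (D,a)→(D,a,R)
state=D head=5 tape=bb_aaa[_]__   (D,_)→(C,b,R)
state=C head=6 tape=bb_aaab[_]_   (C,_)→(H,b,R)
state=H head=7 tape=bb_aaabb[_]
The non-blank tape span at halt is bb_aaabb.

bb_aaabb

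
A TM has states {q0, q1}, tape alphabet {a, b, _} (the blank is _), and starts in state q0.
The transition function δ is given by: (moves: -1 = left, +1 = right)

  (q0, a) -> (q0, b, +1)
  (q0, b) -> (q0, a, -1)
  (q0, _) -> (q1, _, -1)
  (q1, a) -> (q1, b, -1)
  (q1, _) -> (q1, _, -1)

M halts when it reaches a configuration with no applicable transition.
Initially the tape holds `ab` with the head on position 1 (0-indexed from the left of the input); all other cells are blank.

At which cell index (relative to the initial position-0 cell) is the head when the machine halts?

q0 | a[b]_   read b → write a, move -1, go to q0
q0 | [a]a_   read a → write b, move +1, go to q0
q0 | b[a]_   read a → write b, move +1, go to q0
q0 | bb[_]   read _ → write _, move -1, go to q1
q1 | b[b]_
At halt the head is at cell 1.

1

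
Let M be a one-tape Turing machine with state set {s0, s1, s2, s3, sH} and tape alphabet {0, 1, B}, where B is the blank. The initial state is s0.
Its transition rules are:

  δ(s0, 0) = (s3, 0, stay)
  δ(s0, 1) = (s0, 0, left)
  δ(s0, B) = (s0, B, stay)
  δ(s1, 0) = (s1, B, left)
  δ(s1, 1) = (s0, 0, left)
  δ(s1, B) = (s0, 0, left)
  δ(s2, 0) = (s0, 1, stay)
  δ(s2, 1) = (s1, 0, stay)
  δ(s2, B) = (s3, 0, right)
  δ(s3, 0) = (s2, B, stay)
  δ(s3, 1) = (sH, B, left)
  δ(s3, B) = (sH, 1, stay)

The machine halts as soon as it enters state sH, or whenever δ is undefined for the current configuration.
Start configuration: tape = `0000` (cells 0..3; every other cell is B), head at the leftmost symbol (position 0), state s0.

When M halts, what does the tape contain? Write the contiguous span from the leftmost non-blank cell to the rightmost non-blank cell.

00001

s0 | [0]000B   read 0 → write 0, move stay, go to s3
s3 | [0]000B   read 0 → write B, move stay, go to s2
s2 | [B]000B   read B → write 0, move right, go to s3
s3 | 0[0]00B   read 0 → write B, move stay, go to s2
s2 | 0[B]00B   read B → write 0, move right, go to s3
s3 | 00[0]0B   read 0 → write B, move stay, go to s2
s2 | 00[B]0B   read B → write 0, move right, go to s3
s3 | 000[0]B   read 0 → write B, move stay, go to s2
s2 | 000[B]B   read B → write 0, move right, go to s3
s3 | 0000[B]   read B → write 1, move stay, go to sH
sH | 0000[1]
The non-blank tape span at halt is 00001.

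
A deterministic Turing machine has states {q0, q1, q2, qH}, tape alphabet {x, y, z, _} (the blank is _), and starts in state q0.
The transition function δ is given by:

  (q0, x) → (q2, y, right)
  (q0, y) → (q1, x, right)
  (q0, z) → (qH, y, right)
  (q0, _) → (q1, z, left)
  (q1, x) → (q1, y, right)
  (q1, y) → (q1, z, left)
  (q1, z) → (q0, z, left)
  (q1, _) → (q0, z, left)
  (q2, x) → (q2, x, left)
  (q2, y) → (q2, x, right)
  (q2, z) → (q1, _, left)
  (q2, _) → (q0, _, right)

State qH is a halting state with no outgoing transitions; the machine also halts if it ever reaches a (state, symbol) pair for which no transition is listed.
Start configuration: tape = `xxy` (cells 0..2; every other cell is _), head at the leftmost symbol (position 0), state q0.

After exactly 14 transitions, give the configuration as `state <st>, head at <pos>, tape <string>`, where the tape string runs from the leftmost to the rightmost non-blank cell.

q0 | _[x]xy   read x → write y, move right, go to q2
q2 | _y[x]y   read x → write x, move left, go to q2
q2 | _[y]xy   read y → write x, move right, go to q2
q2 | _x[x]y   read x → write x, move left, go to q2
q2 | _[x]xy   read x → write x, move left, go to q2
q2 | [_]xxy   read _ → write _, move right, go to q0
q0 | _[x]xy   read x → write y, move right, go to q2
q2 | _y[x]y   read x → write x, move left, go to q2
q2 | _[y]xy   read y → write x, move right, go to q2
q2 | _x[x]y   read x → write x, move left, go to q2
q2 | _[x]xy   read x → write x, move left, go to q2
q2 | [_]xxy   read _ → write _, move right, go to q0
q0 | _[x]xy   read x → write y, move right, go to q2
q2 | _y[x]y   read x → write x, move left, go to q2
q2 | _[y]xy
After 14 steps: state q2, head at 0, tape yxy.

state q2, head at 0, tape yxy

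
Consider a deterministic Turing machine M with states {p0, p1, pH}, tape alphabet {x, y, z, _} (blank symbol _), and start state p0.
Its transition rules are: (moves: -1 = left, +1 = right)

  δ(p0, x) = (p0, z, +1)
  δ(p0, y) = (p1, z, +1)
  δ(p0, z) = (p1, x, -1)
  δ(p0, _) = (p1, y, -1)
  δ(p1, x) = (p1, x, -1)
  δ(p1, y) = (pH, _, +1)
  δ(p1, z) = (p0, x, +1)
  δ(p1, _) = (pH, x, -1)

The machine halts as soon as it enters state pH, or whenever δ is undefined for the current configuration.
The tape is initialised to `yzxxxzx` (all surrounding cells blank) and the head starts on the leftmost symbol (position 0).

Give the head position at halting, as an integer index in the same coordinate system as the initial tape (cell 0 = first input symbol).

7

p0 | [y]zxxxzx__   read y → write z, move +1, go to p1
p1 | z[z]xxxzx__   read z → write x, move +1, go to p0
p0 | zx[x]xxzx__   read x → write z, move +1, go to p0
p0 | zxz[x]xzx__   read x → write z, move +1, go to p0
p0 | zxzz[x]zx__   read x → write z, move +1, go to p0
p0 | zxzzz[z]x__   read z → write x, move -1, go to p1
p1 | zxzz[z]xx__   read z → write x, move +1, go to p0
p0 | zxzzx[x]x__   read x → write z, move +1, go to p0
p0 | zxzzxz[x]__   read x → write z, move +1, go to p0
p0 | zxzzxzz[_]_   read _ → write y, move -1, go to p1
p1 | zxzzxz[z]y_   read z → write x, move +1, go to p0
p0 | zxzzxzx[y]_   read y → write z, move +1, go to p1
p1 | zxzzxzxz[_]   read _ → write x, move -1, go to pH
pH | zxzzxzx[z]x
At halt the head is at cell 7.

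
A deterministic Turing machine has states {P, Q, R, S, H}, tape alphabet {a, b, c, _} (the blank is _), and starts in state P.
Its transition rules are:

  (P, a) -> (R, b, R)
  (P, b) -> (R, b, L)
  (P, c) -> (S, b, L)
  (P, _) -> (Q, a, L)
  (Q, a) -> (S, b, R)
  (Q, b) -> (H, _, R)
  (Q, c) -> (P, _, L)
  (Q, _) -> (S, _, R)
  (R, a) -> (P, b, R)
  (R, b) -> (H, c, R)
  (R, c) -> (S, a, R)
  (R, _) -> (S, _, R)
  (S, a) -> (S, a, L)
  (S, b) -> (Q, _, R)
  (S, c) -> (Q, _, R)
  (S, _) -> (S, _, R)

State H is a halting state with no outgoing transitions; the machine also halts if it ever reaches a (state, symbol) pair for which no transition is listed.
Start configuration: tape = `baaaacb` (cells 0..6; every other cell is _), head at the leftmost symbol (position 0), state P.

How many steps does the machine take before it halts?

state=P head=0 tape=_[b]aaaacb_   (P,b)→(R,b,L)
state=R head=-1 tape=[_]baaaacb_   (R,_)→(S,_,R)
state=S head=0 tape=_[b]aaaacb_   (S,b)→(Q,_,R)
state=Q head=1 tape=__[a]aaacb_   (Q,a)→(S,b,R)
state=S head=2 tape=__b[a]aacb_   (S,a)→(S,a,L)
state=S head=1 tape=__[b]aaacb_   (S,b)→(Q,_,R)
state=Q head=2 tape=___[a]aacb_   (Q,a)→(S,b,R)
state=S head=3 tape=___b[a]acb_   (S,a)→(S,a,L)
state=S head=2 tape=___[b]aacb_   (S,b)→(Q,_,R)
state=Q head=3 tape=____[a]acb_   (Q,a)→(S,b,R)
state=S head=4 tape=____b[a]cb_   (S,a)→(S,a,L)
state=S head=3 tape=____[b]acb_   (S,b)→(Q,_,R)
state=Q head=4 tape=_____[a]cb_   (Q,a)→(S,b,R)
state=S head=5 tape=_____b[c]b_   (S,c)→(Q,_,R)
state=Q head=6 tape=_____b_[b]_   (Q,b)→(H,_,R)
state=H head=7 tape=_____b__[_]
M halts after 15 transitions.

15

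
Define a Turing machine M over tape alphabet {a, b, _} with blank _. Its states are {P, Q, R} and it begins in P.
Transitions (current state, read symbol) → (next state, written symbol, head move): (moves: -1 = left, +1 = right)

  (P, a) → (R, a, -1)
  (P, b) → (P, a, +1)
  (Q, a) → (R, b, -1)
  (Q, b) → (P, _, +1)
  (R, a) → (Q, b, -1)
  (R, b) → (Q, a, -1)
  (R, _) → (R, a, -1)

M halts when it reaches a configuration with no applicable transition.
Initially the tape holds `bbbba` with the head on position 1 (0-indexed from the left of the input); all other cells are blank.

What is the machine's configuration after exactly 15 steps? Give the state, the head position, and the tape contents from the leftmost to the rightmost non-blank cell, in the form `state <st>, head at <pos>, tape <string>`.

state Q, head at 0, tape bbba

P | b[b]bba   read b → write a, move +1, go to P
P | ba[b]ba   read b → write a, move +1, go to P
P | baa[b]a   read b → write a, move +1, go to P
P | baaa[a]   read a → write a, move -1, go to R
R | baa[a]a   read a → write b, move -1, go to Q
Q | ba[a]ba   read a → write b, move -1, go to R
R | b[a]bba   read a → write b, move -1, go to Q
Q | [b]bbba   read b → write _, move +1, go to P
P | _[b]bba   read b → write a, move +1, go to P
P | _a[b]ba   read b → write a, move +1, go to P
P | _aa[b]a   read b → write a, move +1, go to P
P | _aaa[a]   read a → write a, move -1, go to R
R | _aa[a]a   read a → write b, move -1, go to Q
Q | _a[a]ba   read a → write b, move -1, go to R
R | _[a]bba   read a → write b, move -1, go to Q
Q | [_]bbba
After 15 steps: state Q, head at 0, tape bbba.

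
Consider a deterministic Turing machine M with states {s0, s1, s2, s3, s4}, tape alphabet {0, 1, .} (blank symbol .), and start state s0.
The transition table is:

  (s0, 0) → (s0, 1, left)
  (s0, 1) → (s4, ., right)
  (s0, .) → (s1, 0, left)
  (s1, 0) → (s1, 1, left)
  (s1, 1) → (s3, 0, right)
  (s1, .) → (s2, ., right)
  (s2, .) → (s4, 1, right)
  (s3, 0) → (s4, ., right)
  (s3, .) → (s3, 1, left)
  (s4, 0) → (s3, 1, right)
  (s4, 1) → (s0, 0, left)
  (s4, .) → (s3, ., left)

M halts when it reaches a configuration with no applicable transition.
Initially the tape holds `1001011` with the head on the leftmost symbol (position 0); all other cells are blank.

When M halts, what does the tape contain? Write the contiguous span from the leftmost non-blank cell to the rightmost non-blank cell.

s0 | [1]001011   read 1 → write ., move right, go to s4
s4 | .[0]01011   read 0 → write 1, move right, go to s3
s3 | .1[0]1011   read 0 → write ., move right, go to s4
s4 | .1.[1]011   read 1 → write 0, move left, go to s0
s0 | .1[.]0011   read . → write 0, move left, go to s1
s1 | .[1]00011   read 1 → write 0, move right, go to s3
s3 | .0[0]0011   read 0 → write ., move right, go to s4
s4 | .0.[0]011   read 0 → write 1, move right, go to s3
s3 | .0.1[0]11   read 0 → write ., move right, go to s4
s4 | .0.1.[1]1   read 1 → write 0, move left, go to s0
s0 | .0.1[.]01   read . → write 0, move left, go to s1
s1 | .0.[1]001   read 1 → write 0, move right, go to s3
s3 | .0.0[0]01   read 0 → write ., move right, go to s4
s4 | .0.0.[0]1   read 0 → write 1, move right, go to s3
s3 | .0.0.1[1]
The non-blank tape span at halt is 0.0.11.

0.0.11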